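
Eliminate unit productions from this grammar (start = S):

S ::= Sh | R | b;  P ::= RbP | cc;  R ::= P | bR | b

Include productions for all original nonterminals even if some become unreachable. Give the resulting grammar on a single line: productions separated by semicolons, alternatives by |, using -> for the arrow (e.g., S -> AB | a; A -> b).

S -> b | Sh | bR | cc | RbP; P -> cc | RbP; R -> b | bR | cc | RbP

Unit productions: R->P, S->R.
Unit pairs (A ⇒* B via units): (R,P), (S,P), (S,R).
S: inherits non-unit rules of {P, R, S} → RbP | Sh | b | bR | cc.
P: inherits non-unit rules of {P} → RbP | cc.
R: inherits non-unit rules of {P, R} → RbP | b | bR | cc.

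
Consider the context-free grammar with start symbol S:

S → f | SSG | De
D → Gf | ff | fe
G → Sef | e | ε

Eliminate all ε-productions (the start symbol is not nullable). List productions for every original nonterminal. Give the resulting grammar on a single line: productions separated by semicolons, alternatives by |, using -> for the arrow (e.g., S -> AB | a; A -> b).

S -> f | De | SS | SSG; D -> f | Gf | fe | ff; G -> e | Sef

Nullable set: {G}.
S -> SSG: G nullable, giving SS | SSG.
D -> Gf: G nullable, giving Gf | f.
Drop G -> ε.
Unchanged (no nullable symbols): S -> De; S -> f; D -> fe; D -> ff; G -> Sef; G -> e.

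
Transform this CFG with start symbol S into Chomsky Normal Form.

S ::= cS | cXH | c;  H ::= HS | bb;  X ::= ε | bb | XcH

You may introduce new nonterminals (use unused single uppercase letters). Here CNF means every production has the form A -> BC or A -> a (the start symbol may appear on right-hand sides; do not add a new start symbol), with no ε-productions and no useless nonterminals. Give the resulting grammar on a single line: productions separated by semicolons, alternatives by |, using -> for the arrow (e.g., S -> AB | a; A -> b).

Nullable: {X}; after ε-elimination: S -> c | cH | cS | cXH; H -> HS | bb; X -> bb | cH | XcH.
No unit productions to eliminate.
TERM: introduce A -> b, B -> c and substitute in every rule of length ≥2.
BIN: S -> BXH becomes S -> BC, C -> XH; X -> XBH becomes X -> XD, D -> BH.

S -> c | BC | BH | BS; A -> b; B -> c; C -> XH; D -> BH; H -> AA | HS; X -> AA | BH | XD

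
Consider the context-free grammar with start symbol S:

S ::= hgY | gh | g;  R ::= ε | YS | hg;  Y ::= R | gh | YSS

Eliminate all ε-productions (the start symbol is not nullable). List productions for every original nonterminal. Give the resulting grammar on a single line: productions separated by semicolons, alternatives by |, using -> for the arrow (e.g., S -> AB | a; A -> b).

Nullable set: {R, Y}.
S -> hgY: Y nullable, giving hg | hgY.
Drop R -> ε.
R -> YS: Y nullable, giving S | YS.
Y -> R: R nullable, giving R.
Y -> YSS: Y nullable, giving SS | YSS.
Unchanged (no nullable symbols): S -> g; S -> gh; R -> hg; Y -> gh.

S -> g | gh | hg | hgY; R -> S | YS | hg; Y -> R | SS | gh | YSS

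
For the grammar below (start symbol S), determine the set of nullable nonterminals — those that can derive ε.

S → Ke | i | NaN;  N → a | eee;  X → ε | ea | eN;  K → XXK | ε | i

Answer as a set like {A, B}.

Directly nullable (have an ε-rule): {K, X}.
Not nullable: N, S — each has a terminal in every rule's right-hand side or depends on a non-nullable symbol.

{K, X}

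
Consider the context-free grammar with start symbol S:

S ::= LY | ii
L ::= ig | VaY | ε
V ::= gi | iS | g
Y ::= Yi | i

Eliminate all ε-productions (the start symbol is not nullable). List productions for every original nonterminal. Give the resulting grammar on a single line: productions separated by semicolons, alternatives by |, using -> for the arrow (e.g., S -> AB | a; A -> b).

S -> Y | LY | ii; L -> ig | VaY; V -> g | gi | iS; Y -> i | Yi

Nullable set: {L}.
S -> LY: L nullable, giving LY | Y.
Drop L -> ε.
Unchanged (no nullable symbols): S -> ii; L -> VaY; L -> ig; V -> g; V -> gi; V -> iS; Y -> Yi; Y -> i.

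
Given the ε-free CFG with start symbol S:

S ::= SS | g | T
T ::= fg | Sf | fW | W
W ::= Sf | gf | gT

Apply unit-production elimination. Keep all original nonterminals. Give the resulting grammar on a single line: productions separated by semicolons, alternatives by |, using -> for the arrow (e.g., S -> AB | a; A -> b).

Unit productions: S->T, T->W.
Unit pairs (A ⇒* B via units): (S,T), (S,W), (T,W).
S: inherits non-unit rules of {S, T, W} → SS | Sf | fW | fg | g | gT | gf.
T: inherits non-unit rules of {T, W} → Sf | fW | fg | gT | gf.
W: inherits non-unit rules of {W} → Sf | gT | gf.

S -> g | SS | Sf | fW | fg | gT | gf; T -> Sf | fW | fg | gT | gf; W -> Sf | gT | gf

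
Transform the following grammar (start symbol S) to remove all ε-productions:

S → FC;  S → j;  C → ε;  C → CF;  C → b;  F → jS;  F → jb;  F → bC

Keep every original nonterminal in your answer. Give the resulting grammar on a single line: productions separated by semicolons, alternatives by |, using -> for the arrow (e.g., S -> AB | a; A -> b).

S -> F | j | FC; C -> F | b | CF; F -> b | bC | jS | jb

Nullable set: {C}.
S -> FC: C nullable, giving F | FC.
Drop C -> ε.
C -> CF: C nullable, giving CF | F.
F -> bC: C nullable, giving b | bC.
Unchanged (no nullable symbols): S -> j; C -> b; F -> jS; F -> jb.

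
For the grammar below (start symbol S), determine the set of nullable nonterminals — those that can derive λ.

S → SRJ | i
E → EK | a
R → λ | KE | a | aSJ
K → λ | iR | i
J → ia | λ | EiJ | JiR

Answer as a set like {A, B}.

Directly nullable (have an ε-rule): {J, K, R}.
Not nullable: E, S — each has a terminal in every rule's right-hand side or depends on a non-nullable symbol.

{J, K, R}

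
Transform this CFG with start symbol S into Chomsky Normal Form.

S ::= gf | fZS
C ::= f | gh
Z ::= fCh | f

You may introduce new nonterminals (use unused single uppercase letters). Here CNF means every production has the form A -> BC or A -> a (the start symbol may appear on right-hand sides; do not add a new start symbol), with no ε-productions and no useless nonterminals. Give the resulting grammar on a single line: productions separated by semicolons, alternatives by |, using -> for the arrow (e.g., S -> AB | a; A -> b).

No ε-productions.
No unit productions to eliminate.
TERM: introduce D -> f, A -> g, B -> h and substitute in every rule of length ≥2.
BIN: S -> DZS becomes S -> DE, E -> ZS; Z -> DCB becomes Z -> DF, F -> CB.

S -> AD | DE; A -> g; B -> h; C -> f | AB; D -> f; E -> ZS; F -> CB; Z -> f | DF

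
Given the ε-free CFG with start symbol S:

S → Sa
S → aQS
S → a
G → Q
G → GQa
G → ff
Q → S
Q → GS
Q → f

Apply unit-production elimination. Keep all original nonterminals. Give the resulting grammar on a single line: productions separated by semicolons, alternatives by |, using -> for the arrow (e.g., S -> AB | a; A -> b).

S -> a | Sa | aQS; G -> a | f | GS | Sa | ff | GQa | aQS; Q -> a | f | GS | Sa | aQS

Unit productions: G->Q, Q->S.
Unit pairs (A ⇒* B via units): (G,Q), (G,S), (Q,S).
S: inherits non-unit rules of {S} → Sa | a | aQS.
G: inherits non-unit rules of {G, Q, S} → GQa | GS | Sa | a | aQS | f | ff.
Q: inherits non-unit rules of {Q, S} → GS | Sa | a | aQS | f.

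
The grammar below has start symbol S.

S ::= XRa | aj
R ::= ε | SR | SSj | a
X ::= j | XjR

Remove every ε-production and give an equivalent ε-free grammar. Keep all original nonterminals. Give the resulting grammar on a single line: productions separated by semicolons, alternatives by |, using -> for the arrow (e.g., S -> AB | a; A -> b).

S -> Xa | aj | XRa; R -> S | a | SR | SSj; X -> j | Xj | XjR

Nullable set: {R}.
S -> XRa: R nullable, giving XRa | Xa.
Drop R -> ε.
R -> SR: R nullable, giving S | SR.
X -> XjR: R nullable, giving Xj | XjR.
Unchanged (no nullable symbols): S -> aj; R -> SSj; R -> a; X -> j.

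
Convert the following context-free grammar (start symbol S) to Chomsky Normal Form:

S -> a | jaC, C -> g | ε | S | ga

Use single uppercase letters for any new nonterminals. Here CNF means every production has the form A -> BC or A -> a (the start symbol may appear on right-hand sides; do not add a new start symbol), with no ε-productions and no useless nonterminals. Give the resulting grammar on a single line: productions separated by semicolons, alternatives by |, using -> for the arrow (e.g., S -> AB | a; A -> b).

Nullable: {C}; after ε-elimination: S -> a | ja | jaC; C -> S | g | ga.
After unit-elimination: S -> a | ja | jaC; C -> a | g | ga | ja | jaC.
TERM: introduce B -> a, A -> g, D -> j and substitute in every rule of length ≥2.
BIN: C -> DBC becomes C -> DE, E -> BC; S -> DBC becomes S -> DF, F -> BC.

S -> a | DB | DF; A -> g; B -> a; C -> a | g | AB | DB | DE; D -> j; E -> BC; F -> BC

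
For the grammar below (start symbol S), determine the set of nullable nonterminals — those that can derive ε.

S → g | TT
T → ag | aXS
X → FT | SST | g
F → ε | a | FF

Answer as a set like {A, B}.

Directly nullable (have an ε-rule): {F}.
Not nullable: S, T, X — each has a terminal in every rule's right-hand side or depends on a non-nullable symbol.

{F}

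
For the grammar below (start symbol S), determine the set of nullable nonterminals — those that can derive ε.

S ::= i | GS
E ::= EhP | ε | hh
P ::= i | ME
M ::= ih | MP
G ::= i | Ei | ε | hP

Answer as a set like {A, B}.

Directly nullable (have an ε-rule): {E, G}.
Not nullable: M, P, S — each has a terminal in every rule's right-hand side or depends on a non-nullable symbol.

{E, G}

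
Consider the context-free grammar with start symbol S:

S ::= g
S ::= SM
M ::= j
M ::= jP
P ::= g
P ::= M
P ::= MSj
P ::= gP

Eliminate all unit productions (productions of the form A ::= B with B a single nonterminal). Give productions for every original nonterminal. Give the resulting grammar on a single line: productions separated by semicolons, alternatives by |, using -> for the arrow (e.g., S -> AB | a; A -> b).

Unit productions: P->M.
Unit pairs (A ⇒* B via units): (P,M).
S: inherits non-unit rules of {S} → SM | g.
M: inherits non-unit rules of {M} → j | jP.
P: inherits non-unit rules of {M, P} → MSj | g | gP | j | jP.

S -> g | SM; M -> j | jP; P -> g | j | gP | jP | MSj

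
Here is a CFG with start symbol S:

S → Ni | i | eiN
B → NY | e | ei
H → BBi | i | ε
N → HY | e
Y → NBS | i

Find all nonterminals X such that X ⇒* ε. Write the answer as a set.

{H}

Directly nullable (have an ε-rule): {H}.
Not nullable: B, N, S, Y — each has a terminal in every rule's right-hand side or depends on a non-nullable symbol.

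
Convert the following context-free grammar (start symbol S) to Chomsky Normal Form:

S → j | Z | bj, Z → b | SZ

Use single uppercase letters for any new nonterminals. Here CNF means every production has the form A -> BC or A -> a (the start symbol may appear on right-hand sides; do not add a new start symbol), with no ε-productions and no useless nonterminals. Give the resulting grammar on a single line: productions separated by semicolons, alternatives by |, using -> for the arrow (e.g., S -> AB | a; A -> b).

No ε-productions.
After unit-elimination: S -> b | j | SZ | bj; Z -> b | SZ.
TERM: introduce A -> b, B -> j and substitute in every rule of length ≥2.

S -> b | j | AB | SZ; A -> b; B -> j; Z -> b | SZ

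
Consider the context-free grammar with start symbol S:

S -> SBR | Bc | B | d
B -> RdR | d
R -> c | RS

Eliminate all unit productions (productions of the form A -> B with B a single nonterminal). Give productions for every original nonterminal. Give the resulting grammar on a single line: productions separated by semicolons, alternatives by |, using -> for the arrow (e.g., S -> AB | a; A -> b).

S -> d | Bc | RdR | SBR; B -> d | RdR; R -> c | RS

Unit productions: S->B.
Unit pairs (A ⇒* B via units): (S,B).
S: inherits non-unit rules of {B, S} → Bc | RdR | SBR | d.
B: inherits non-unit rules of {B} → RdR | d.
R: inherits non-unit rules of {R} → RS | c.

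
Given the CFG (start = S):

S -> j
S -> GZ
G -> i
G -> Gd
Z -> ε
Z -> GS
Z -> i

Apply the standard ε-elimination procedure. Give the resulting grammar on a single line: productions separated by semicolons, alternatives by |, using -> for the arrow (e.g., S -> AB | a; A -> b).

Nullable set: {Z}.
S -> GZ: Z nullable, giving G | GZ.
Drop Z -> ε.
Unchanged (no nullable symbols): S -> j; G -> Gd; G -> i; Z -> GS; Z -> i.

S -> G | j | GZ; G -> i | Gd; Z -> i | GS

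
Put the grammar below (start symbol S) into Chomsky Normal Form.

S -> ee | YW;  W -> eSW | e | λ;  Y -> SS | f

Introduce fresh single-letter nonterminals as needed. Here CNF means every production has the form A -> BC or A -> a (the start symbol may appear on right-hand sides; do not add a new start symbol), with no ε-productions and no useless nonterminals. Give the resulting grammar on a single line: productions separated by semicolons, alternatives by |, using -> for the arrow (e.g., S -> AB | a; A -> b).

Nullable: {W}; after ε-elimination: S -> Y | YW | ee; W -> e | eS | eSW; Y -> f | SS.
After unit-elimination: S -> f | SS | YW | ee; W -> e | eS | eSW; Y -> f | SS.
TERM: introduce A -> e and substitute in every rule of length ≥2.
BIN: W -> ASW becomes W -> AB, B -> SW.

S -> f | AA | SS | YW; A -> e; B -> SW; W -> e | AB | AS; Y -> f | SS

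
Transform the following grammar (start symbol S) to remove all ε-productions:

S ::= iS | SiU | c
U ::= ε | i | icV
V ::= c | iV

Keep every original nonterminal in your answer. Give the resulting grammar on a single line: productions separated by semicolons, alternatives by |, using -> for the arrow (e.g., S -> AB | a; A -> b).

S -> c | Si | iS | SiU; U -> i | icV; V -> c | iV

Nullable set: {U}.
S -> SiU: U nullable, giving Si | SiU.
Drop U -> ε.
Unchanged (no nullable symbols): S -> c; S -> iS; U -> i; U -> icV; V -> c; V -> iV.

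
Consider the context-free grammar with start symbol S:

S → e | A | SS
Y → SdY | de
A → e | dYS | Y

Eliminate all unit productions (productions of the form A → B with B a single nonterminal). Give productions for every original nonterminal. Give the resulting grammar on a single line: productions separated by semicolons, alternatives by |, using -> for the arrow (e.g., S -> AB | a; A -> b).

S -> e | SS | de | SdY | dYS; A -> e | de | SdY | dYS; Y -> de | SdY

Unit productions: A->Y, S->A.
Unit pairs (A ⇒* B via units): (A,Y), (S,A), (S,Y).
S: inherits non-unit rules of {A, S, Y} → SS | SdY | dYS | de | e.
A: inherits non-unit rules of {A, Y} → SdY | dYS | de | e.
Y: inherits non-unit rules of {Y} → SdY | de.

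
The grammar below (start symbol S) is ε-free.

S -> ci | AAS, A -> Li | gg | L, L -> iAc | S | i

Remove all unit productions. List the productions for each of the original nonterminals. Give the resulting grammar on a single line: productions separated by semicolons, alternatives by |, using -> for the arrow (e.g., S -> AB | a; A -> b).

Unit productions: A->L, L->S.
Unit pairs (A ⇒* B via units): (A,L), (A,S), (L,S).
S: inherits non-unit rules of {S} → AAS | ci.
A: inherits non-unit rules of {A, L, S} → AAS | Li | ci | gg | i | iAc.
L: inherits non-unit rules of {L, S} → AAS | ci | i | iAc.

S -> ci | AAS; A -> i | Li | ci | gg | AAS | iAc; L -> i | ci | AAS | iAc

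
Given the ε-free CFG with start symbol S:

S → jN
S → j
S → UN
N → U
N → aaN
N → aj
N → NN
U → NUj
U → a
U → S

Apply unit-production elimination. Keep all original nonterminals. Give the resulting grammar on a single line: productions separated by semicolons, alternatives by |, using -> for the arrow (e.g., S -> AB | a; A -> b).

S -> j | UN | jN; N -> a | j | NN | UN | aj | jN | NUj | aaN; U -> a | j | UN | jN | NUj

Unit productions: N->U, U->S.
Unit pairs (A ⇒* B via units): (N,S), (N,U), (U,S).
S: inherits non-unit rules of {S} → UN | j | jN.
N: inherits non-unit rules of {N, S, U} → NN | NUj | UN | a | aaN | aj | j | jN.
U: inherits non-unit rules of {S, U} → NUj | UN | a | j | jN.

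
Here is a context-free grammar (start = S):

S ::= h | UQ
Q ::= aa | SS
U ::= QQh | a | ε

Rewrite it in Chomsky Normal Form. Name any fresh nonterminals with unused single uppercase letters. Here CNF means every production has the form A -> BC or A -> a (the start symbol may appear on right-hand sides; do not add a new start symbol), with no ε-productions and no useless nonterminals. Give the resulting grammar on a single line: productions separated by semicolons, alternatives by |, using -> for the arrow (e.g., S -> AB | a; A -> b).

S -> h | AA | SS | UQ; A -> a; B -> h; C -> QB; Q -> AA | SS; U -> a | QC

Nullable: {U}; after ε-elimination: S -> Q | h | UQ; Q -> SS | aa; U -> a | QQh.
After unit-elimination: S -> h | SS | UQ | aa; Q -> SS | aa; U -> a | QQh.
TERM: introduce A -> a, B -> h and substitute in every rule of length ≥2.
BIN: U -> QQB becomes U -> QC, C -> QB.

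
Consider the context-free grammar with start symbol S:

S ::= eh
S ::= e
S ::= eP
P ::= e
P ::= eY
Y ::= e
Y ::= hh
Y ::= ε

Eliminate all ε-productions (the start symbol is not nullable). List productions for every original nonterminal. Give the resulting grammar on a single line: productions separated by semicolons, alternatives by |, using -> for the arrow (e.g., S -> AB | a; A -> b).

S -> e | eP | eh; P -> e | eY; Y -> e | hh

Nullable set: {Y}.
P -> eY: Y nullable, giving e | eY.
Drop Y -> ε.
Unchanged (no nullable symbols): S -> e; S -> eP; S -> eh; P -> e; Y -> e; Y -> hh.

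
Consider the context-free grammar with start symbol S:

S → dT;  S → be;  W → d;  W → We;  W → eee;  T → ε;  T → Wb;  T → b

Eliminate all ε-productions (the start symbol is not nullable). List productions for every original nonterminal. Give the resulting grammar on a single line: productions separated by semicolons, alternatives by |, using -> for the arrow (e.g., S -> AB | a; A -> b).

Nullable set: {T}.
S -> dT: T nullable, giving d | dT.
Drop T -> ε.
Unchanged (no nullable symbols): S -> be; T -> Wb; T -> b; W -> We; W -> d; W -> eee.

S -> d | be | dT; T -> b | Wb; W -> d | We | eee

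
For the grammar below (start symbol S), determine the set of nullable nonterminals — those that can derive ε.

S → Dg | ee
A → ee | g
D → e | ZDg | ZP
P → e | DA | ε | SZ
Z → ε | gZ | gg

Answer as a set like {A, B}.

Directly nullable (have an ε-rule): {P, Z}.
D is nullable via D -> ZP (every symbol on the right is already known nullable).
Not nullable: A, S — each has a terminal in every rule's right-hand side or depends on a non-nullable symbol.

{D, P, Z}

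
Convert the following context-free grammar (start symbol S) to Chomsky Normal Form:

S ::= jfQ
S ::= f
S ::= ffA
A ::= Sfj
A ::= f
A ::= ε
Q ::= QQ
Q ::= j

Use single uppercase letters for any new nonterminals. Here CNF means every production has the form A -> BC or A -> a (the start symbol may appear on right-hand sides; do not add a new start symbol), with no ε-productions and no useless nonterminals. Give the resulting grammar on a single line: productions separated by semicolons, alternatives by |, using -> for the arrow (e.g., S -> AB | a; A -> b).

Nullable: {A}; after ε-elimination: S -> f | ff | ffA | jfQ; A -> f | Sfj; Q -> j | QQ.
No unit productions to eliminate.
TERM: introduce B -> f, C -> j and substitute in every rule of length ≥2.
BIN: A -> SBC becomes A -> SD, D -> BC; S -> BBA becomes S -> BE, E -> BA; S -> CBQ becomes S -> CF, F -> BQ.

S -> f | BB | BE | CF; A -> f | SD; B -> f; C -> j; D -> BC; E -> BA; F -> BQ; Q -> j | QQ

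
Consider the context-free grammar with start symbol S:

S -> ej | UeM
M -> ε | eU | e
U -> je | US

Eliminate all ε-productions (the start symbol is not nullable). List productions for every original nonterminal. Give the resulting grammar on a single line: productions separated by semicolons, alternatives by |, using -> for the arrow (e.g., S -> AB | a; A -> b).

S -> Ue | ej | UeM; M -> e | eU; U -> US | je

Nullable set: {M}.
S -> UeM: M nullable, giving Ue | UeM.
Drop M -> ε.
Unchanged (no nullable symbols): S -> ej; M -> e; M -> eU; U -> US; U -> je.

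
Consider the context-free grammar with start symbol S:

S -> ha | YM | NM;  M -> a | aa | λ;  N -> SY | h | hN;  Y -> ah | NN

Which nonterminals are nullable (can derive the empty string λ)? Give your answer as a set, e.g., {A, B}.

Directly nullable (have an ε-rule): {M}.
Not nullable: N, S, Y — each has a terminal in every rule's right-hand side or depends on a non-nullable symbol.

{M}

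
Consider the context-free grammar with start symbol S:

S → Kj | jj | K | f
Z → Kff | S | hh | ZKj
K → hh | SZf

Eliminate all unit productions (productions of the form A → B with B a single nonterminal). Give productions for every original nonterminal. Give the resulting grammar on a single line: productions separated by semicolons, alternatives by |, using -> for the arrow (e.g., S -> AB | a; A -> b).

S -> f | Kj | hh | jj | SZf; K -> hh | SZf; Z -> f | Kj | hh | jj | Kff | SZf | ZKj

Unit productions: S->K, Z->S.
Unit pairs (A ⇒* B via units): (S,K), (Z,K), (Z,S).
S: inherits non-unit rules of {K, S} → Kj | SZf | f | hh | jj.
K: inherits non-unit rules of {K} → SZf | hh.
Z: inherits non-unit rules of {K, S, Z} → Kff | Kj | SZf | ZKj | f | hh | jj.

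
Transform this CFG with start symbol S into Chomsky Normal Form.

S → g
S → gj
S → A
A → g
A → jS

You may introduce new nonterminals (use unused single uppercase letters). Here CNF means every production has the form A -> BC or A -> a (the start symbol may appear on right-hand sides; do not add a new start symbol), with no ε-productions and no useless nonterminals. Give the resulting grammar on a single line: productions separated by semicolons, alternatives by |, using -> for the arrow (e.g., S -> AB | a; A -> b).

S -> g | BS | CB; B -> j; C -> g

No ε-productions.
After unit-elimination: S -> g | gj | jS; A -> g | jS.
TERM: introduce C -> g, B -> j and substitute in every rule of length ≥2.
Drop unreachable/unproductive: A.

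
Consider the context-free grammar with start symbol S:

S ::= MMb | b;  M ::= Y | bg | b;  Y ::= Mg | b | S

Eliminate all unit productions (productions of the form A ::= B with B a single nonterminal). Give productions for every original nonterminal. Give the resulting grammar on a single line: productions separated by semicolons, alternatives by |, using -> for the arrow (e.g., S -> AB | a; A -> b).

Unit productions: M->Y, Y->S.
Unit pairs (A ⇒* B via units): (M,S), (M,Y), (Y,S).
S: inherits non-unit rules of {S} → MMb | b.
M: inherits non-unit rules of {M, S, Y} → MMb | Mg | b | bg.
Y: inherits non-unit rules of {S, Y} → MMb | Mg | b.

S -> b | MMb; M -> b | Mg | bg | MMb; Y -> b | Mg | MMb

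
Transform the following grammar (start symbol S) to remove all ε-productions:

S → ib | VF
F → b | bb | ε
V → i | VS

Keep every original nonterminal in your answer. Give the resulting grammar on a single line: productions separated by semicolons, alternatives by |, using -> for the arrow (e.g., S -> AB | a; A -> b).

Nullable set: {F}.
S -> VF: F nullable, giving V | VF.
Drop F -> ε.
Unchanged (no nullable symbols): S -> ib; F -> b; F -> bb; V -> VS; V -> i.

S -> V | VF | ib; F -> b | bb; V -> i | VS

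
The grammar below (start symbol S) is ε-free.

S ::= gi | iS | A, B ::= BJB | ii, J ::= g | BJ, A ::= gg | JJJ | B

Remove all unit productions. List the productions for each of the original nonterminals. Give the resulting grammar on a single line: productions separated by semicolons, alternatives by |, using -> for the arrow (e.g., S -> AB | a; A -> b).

S -> gg | gi | iS | ii | BJB | JJJ; A -> gg | ii | BJB | JJJ; B -> ii | BJB; J -> g | BJ

Unit productions: A->B, S->A.
Unit pairs (A ⇒* B via units): (A,B), (S,A), (S,B).
S: inherits non-unit rules of {A, B, S} → BJB | JJJ | gg | gi | iS | ii.
A: inherits non-unit rules of {A, B} → BJB | JJJ | gg | ii.
B: inherits non-unit rules of {B} → BJB | ii.
J: inherits non-unit rules of {J} → BJ | g.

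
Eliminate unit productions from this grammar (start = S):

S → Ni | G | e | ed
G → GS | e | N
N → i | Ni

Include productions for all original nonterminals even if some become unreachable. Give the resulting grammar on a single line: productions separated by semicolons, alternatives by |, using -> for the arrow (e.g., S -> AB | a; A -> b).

Unit productions: G->N, S->G.
Unit pairs (A ⇒* B via units): (G,N), (S,G), (S,N).
S: inherits non-unit rules of {G, N, S} → GS | Ni | e | ed | i.
G: inherits non-unit rules of {G, N} → GS | Ni | e | i.
N: inherits non-unit rules of {N} → Ni | i.

S -> e | i | GS | Ni | ed; G -> e | i | GS | Ni; N -> i | Ni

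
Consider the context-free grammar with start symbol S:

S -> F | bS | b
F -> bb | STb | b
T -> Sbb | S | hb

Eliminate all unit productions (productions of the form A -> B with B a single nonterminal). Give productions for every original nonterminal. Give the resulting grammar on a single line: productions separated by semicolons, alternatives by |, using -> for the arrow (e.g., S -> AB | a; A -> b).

S -> b | bS | bb | STb; F -> b | bb | STb; T -> b | bS | bb | hb | STb | Sbb

Unit productions: S->F, T->S.
Unit pairs (A ⇒* B via units): (S,F), (T,F), (T,S).
S: inherits non-unit rules of {F, S} → STb | b | bS | bb.
F: inherits non-unit rules of {F} → STb | b | bb.
T: inherits non-unit rules of {F, S, T} → STb | Sbb | b | bS | bb | hb.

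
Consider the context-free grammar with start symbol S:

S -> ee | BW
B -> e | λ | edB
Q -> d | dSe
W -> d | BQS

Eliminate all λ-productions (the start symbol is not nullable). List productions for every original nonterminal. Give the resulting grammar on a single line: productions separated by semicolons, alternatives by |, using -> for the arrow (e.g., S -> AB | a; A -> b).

Nullable set: {B}.
S -> BW: B nullable, giving BW | W.
Drop B -> λ.
B -> edB: B nullable, giving ed | edB.
W -> BQS: B nullable, giving BQS | QS.
Unchanged (no nullable symbols): S -> ee; B -> e; Q -> d; Q -> dSe; W -> d.

S -> W | BW | ee; B -> e | ed | edB; Q -> d | dSe; W -> d | QS | BQS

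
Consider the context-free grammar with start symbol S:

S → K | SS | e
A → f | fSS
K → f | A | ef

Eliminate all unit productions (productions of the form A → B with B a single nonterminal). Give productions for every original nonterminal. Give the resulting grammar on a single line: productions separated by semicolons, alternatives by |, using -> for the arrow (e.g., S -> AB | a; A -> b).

S -> e | f | SS | ef | fSS; A -> f | fSS; K -> f | ef | fSS

Unit productions: K->A, S->K.
Unit pairs (A ⇒* B via units): (K,A), (S,A), (S,K).
S: inherits non-unit rules of {A, K, S} → SS | e | ef | f | fSS.
A: inherits non-unit rules of {A} → f | fSS.
K: inherits non-unit rules of {A, K} → ef | f | fSS.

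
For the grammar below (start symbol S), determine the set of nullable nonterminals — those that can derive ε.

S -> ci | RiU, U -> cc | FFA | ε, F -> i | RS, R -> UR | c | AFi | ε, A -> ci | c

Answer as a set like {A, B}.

Directly nullable (have an ε-rule): {R, U}.
Not nullable: A, F, S — each has a terminal in every rule's right-hand side or depends on a non-nullable symbol.

{R, U}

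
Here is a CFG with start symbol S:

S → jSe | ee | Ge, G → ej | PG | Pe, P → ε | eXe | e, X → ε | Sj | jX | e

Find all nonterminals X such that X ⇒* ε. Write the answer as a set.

Directly nullable (have an ε-rule): {P, X}.
Not nullable: G, S — each has a terminal in every rule's right-hand side or depends on a non-nullable symbol.

{P, X}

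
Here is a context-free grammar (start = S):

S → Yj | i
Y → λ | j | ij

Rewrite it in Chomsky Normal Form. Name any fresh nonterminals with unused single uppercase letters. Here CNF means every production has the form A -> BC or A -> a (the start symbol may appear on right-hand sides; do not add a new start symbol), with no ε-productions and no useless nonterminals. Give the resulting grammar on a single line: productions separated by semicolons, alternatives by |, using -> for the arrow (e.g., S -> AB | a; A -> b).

Nullable: {Y}; after ε-elimination: S -> i | j | Yj; Y -> j | ij.
No unit productions to eliminate.
TERM: introduce B -> i, A -> j and substitute in every rule of length ≥2.

S -> i | j | YA; A -> j; B -> i; Y -> j | BA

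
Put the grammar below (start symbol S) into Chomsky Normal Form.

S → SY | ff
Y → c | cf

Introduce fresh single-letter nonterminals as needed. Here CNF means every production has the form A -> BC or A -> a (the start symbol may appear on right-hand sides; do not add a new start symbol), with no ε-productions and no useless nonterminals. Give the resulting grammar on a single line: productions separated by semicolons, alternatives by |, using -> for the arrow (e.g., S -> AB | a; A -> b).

No ε-productions.
No unit productions to eliminate.
TERM: introduce B -> c, A -> f and substitute in every rule of length ≥2.

S -> AA | SY; A -> f; B -> c; Y -> c | BA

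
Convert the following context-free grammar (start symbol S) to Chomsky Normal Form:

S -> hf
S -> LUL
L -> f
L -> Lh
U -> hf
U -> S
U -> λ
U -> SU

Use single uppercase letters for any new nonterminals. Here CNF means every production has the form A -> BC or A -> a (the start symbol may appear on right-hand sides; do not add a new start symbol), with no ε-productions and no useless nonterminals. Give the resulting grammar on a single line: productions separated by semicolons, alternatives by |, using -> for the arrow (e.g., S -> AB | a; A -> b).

S -> AB | LC | LL; A -> h; B -> f; C -> UL; D -> UL; L -> f | LA; U -> AB | LD | LL | SU

Nullable: {U}; after ε-elimination: S -> LL | hf | LUL; L -> f | Lh; U -> S | SU | hf.
After unit-elimination: S -> LL | hf | LUL; L -> f | Lh; U -> LL | SU | hf | LUL.
TERM: introduce B -> f, A -> h and substitute in every rule of length ≥2.
BIN: S -> LUL becomes S -> LC, C -> UL; U -> LUL becomes U -> LD, D -> UL.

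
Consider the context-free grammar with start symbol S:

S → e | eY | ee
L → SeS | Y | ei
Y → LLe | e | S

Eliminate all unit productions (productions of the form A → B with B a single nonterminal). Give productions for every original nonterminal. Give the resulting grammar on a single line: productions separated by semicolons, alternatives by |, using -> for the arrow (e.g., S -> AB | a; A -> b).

S -> e | eY | ee; L -> e | eY | ee | ei | LLe | SeS; Y -> e | eY | ee | LLe

Unit productions: L->Y, Y->S.
Unit pairs (A ⇒* B via units): (L,S), (L,Y), (Y,S).
S: inherits non-unit rules of {S} → e | eY | ee.
L: inherits non-unit rules of {L, S, Y} → LLe | SeS | e | eY | ee | ei.
Y: inherits non-unit rules of {S, Y} → LLe | e | eY | ee.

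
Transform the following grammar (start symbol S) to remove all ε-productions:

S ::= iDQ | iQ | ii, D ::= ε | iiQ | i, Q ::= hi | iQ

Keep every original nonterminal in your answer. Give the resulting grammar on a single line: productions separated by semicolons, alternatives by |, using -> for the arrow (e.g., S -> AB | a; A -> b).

Nullable set: {D}.
S -> iDQ: D nullable, giving iDQ | iQ.
Drop D -> ε.
Unchanged (no nullable symbols): S -> iQ; S -> ii; D -> i; D -> iiQ; Q -> hi; Q -> iQ.

S -> iQ | ii | iDQ; D -> i | iiQ; Q -> hi | iQ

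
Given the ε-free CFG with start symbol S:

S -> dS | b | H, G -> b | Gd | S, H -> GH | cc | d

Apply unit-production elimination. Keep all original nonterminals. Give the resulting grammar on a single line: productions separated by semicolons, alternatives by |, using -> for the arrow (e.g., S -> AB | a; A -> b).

Unit productions: G->S, S->H.
Unit pairs (A ⇒* B via units): (G,H), (G,S), (S,H).
S: inherits non-unit rules of {H, S} → GH | b | cc | d | dS.
G: inherits non-unit rules of {G, H, S} → GH | Gd | b | cc | d | dS.
H: inherits non-unit rules of {H} → GH | cc | d.

S -> b | d | GH | cc | dS; G -> b | d | GH | Gd | cc | dS; H -> d | GH | cc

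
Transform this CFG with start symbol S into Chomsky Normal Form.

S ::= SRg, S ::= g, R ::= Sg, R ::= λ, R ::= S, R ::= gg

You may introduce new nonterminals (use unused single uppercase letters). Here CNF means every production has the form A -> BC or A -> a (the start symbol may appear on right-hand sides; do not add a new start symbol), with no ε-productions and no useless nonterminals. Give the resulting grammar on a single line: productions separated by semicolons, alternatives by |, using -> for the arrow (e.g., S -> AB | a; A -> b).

S -> g | SA | SC; A -> g; B -> RA; C -> RA; R -> g | AA | SA | SB

Nullable: {R}; after ε-elimination: S -> g | Sg | SRg; R -> S | Sg | gg.
After unit-elimination: S -> g | Sg | SRg; R -> g | Sg | gg | SRg.
TERM: introduce A -> g and substitute in every rule of length ≥2.
BIN: R -> SRA becomes R -> SB, B -> RA; S -> SRA becomes S -> SC, C -> RA.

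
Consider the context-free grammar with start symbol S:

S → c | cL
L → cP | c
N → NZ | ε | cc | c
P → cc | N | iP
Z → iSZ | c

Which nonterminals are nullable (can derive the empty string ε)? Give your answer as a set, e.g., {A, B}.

Directly nullable (have an ε-rule): {N}.
P is nullable via P -> N (every symbol on the right is already known nullable).
Not nullable: L, S, Z — each has a terminal in every rule's right-hand side or depends on a non-nullable symbol.

{N, P}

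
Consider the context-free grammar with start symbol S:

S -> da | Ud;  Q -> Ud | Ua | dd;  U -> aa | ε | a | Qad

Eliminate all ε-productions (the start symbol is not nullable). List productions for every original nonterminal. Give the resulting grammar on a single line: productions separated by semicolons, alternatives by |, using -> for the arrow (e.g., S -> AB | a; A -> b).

S -> d | Ud | da; Q -> a | d | Ua | Ud | dd; U -> a | aa | Qad

Nullable set: {U}.
S -> Ud: U nullable, giving Ud | d.
Q -> Ua: U nullable, giving Ua | a.
Q -> Ud: U nullable, giving Ud | d.
Drop U -> ε.
Unchanged (no nullable symbols): S -> da; Q -> dd; U -> Qad; U -> a; U -> aa.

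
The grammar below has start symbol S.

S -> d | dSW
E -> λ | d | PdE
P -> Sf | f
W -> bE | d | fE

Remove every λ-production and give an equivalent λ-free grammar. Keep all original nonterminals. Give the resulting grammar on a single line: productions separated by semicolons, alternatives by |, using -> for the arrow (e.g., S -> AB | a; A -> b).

Nullable set: {E}.
Drop E -> λ.
E -> PdE: E nullable, giving Pd | PdE.
W -> bE: E nullable, giving b | bE.
W -> fE: E nullable, giving f | fE.
Unchanged (no nullable symbols): S -> d; S -> dSW; E -> d; P -> Sf; P -> f; W -> d.

S -> d | dSW; E -> d | Pd | PdE; P -> f | Sf; W -> b | d | f | bE | fE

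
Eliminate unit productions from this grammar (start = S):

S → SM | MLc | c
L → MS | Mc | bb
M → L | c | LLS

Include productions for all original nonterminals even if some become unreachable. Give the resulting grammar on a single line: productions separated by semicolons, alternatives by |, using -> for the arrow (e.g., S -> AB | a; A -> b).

S -> c | SM | MLc; L -> MS | Mc | bb; M -> c | MS | Mc | bb | LLS

Unit productions: M->L.
Unit pairs (A ⇒* B via units): (M,L).
S: inherits non-unit rules of {S} → MLc | SM | c.
L: inherits non-unit rules of {L} → MS | Mc | bb.
M: inherits non-unit rules of {L, M} → LLS | MS | Mc | bb | c.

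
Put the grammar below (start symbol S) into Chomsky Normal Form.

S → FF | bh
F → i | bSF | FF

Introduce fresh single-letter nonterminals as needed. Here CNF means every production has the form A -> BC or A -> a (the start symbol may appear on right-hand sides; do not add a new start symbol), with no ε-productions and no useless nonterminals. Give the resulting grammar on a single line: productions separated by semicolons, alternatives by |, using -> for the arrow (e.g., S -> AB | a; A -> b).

S -> AB | FF; A -> b; B -> h; C -> SF; F -> i | AC | FF

No ε-productions.
No unit productions to eliminate.
TERM: introduce A -> b, B -> h and substitute in every rule of length ≥2.
BIN: F -> ASF becomes F -> AC, C -> SF.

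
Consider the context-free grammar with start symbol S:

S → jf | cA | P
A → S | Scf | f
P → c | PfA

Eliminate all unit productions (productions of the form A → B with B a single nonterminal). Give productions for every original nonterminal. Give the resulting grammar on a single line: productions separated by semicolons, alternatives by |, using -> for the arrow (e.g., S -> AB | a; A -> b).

S -> c | cA | jf | PfA; A -> c | f | cA | jf | PfA | Scf; P -> c | PfA

Unit productions: A->S, S->P.
Unit pairs (A ⇒* B via units): (A,P), (A,S), (S,P).
S: inherits non-unit rules of {P, S} → PfA | c | cA | jf.
A: inherits non-unit rules of {A, P, S} → PfA | Scf | c | cA | f | jf.
P: inherits non-unit rules of {P} → PfA | c.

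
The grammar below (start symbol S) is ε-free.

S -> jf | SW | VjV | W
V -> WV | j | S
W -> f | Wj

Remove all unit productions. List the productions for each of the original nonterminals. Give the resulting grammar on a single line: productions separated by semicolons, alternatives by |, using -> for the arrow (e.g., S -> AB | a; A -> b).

S -> f | SW | Wj | jf | VjV; V -> f | j | SW | WV | Wj | jf | VjV; W -> f | Wj

Unit productions: S->W, V->S.
Unit pairs (A ⇒* B via units): (S,W), (V,S), (V,W).
S: inherits non-unit rules of {S, W} → SW | VjV | Wj | f | jf.
V: inherits non-unit rules of {S, V, W} → SW | VjV | WV | Wj | f | j | jf.
W: inherits non-unit rules of {W} → Wj | f.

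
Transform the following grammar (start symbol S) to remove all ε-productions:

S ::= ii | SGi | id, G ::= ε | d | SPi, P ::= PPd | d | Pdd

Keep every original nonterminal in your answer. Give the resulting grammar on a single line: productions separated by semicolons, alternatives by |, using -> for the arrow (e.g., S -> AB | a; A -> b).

S -> Si | id | ii | SGi; G -> d | SPi; P -> d | PPd | Pdd

Nullable set: {G}.
S -> SGi: G nullable, giving SGi | Si.
Drop G -> ε.
Unchanged (no nullable symbols): S -> id; S -> ii; G -> SPi; G -> d; P -> PPd; P -> Pdd; P -> d.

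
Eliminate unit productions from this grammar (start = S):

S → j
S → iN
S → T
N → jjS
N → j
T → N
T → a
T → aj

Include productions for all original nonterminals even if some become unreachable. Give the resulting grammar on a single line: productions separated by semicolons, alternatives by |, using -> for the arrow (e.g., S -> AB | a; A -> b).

Unit productions: S->T, T->N.
Unit pairs (A ⇒* B via units): (S,N), (S,T), (T,N).
S: inherits non-unit rules of {N, S, T} → a | aj | iN | j | jjS.
N: inherits non-unit rules of {N} → j | jjS.
T: inherits non-unit rules of {N, T} → a | aj | j | jjS.

S -> a | j | aj | iN | jjS; N -> j | jjS; T -> a | j | aj | jjS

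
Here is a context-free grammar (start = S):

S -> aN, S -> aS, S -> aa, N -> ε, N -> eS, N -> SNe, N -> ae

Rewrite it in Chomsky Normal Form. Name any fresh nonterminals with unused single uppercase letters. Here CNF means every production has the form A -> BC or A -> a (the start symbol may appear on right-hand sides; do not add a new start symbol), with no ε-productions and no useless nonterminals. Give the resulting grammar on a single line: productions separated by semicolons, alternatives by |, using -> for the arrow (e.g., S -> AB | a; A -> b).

Nullable: {N}; after ε-elimination: S -> a | aN | aS | aa; N -> Se | ae | eS | SNe.
No unit productions to eliminate.
TERM: introduce B -> a, A -> e and substitute in every rule of length ≥2.
BIN: N -> SNA becomes N -> SC, C -> NA.

S -> a | BB | BN | BS; A -> e; B -> a; C -> NA; N -> AS | BA | SA | SC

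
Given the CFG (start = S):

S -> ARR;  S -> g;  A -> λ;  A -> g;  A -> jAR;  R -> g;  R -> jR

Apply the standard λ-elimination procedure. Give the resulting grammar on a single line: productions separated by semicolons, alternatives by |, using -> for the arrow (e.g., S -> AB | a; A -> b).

Nullable set: {A}.
S -> ARR: A nullable, giving ARR | RR.
Drop A -> λ.
A -> jAR: A nullable, giving jAR | jR.
Unchanged (no nullable symbols): S -> g; A -> g; R -> g; R -> jR.

S -> g | RR | ARR; A -> g | jR | jAR; R -> g | jR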